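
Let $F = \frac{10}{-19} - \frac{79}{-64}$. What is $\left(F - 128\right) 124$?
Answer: $- \frac{4798397}{304} \approx -15784.0$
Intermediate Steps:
$F = \frac{861}{1216}$ ($F = 10 \left(- \frac{1}{19}\right) - - \frac{79}{64} = - \frac{10}{19} + \frac{79}{64} = \frac{861}{1216} \approx 0.70806$)
$\left(F - 128\right) 124 = \left(\frac{861}{1216} - 128\right) 124 = \left(- \frac{154787}{1216}\right) 124 = - \frac{4798397}{304}$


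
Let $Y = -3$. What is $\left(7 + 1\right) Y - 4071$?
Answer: $-4095$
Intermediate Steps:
$\left(7 + 1\right) Y - 4071 = \left(7 + 1\right) \left(-3\right) - 4071 = 8 \left(-3\right) - 4071 = -24 - 4071 = -4095$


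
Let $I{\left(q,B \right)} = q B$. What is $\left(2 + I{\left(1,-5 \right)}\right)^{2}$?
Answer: $9$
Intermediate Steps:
$I{\left(q,B \right)} = B q$
$\left(2 + I{\left(1,-5 \right)}\right)^{2} = \left(2 - 5\right)^{2} = \left(-3\right)^{2} = 9$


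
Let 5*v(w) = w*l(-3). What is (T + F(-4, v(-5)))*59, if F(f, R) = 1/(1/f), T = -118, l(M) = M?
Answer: -7198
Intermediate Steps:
v(w) = -3*w/5 (v(w) = (w*(-3))/5 = (-3*w)/5 = -3*w/5)
F(f, R) = f
(T + F(-4, v(-5)))*59 = (-118 - 4)*59 = -122*59 = -7198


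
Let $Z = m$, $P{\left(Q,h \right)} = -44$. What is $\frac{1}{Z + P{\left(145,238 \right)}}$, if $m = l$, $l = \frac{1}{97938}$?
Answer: $- \frac{97938}{4309271} \approx -0.022727$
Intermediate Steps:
$l = \frac{1}{97938} \approx 1.0211 \cdot 10^{-5}$
$m = \frac{1}{97938} \approx 1.0211 \cdot 10^{-5}$
$Z = \frac{1}{97938} \approx 1.0211 \cdot 10^{-5}$
$\frac{1}{Z + P{\left(145,238 \right)}} = \frac{1}{\frac{1}{97938} - 44} = \frac{1}{- \frac{4309271}{97938}} = - \frac{97938}{4309271}$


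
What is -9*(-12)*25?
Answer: 2700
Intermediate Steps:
-9*(-12)*25 = 108*25 = 2700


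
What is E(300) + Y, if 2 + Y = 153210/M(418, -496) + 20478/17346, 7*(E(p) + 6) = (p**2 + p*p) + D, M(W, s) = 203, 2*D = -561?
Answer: 4430408893/167678 ≈ 26422.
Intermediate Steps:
D = -561/2 (D = (1/2)*(-561) = -561/2 ≈ -280.50)
E(p) = -645/14 + 2*p**2/7 (E(p) = -6 + ((p**2 + p*p) - 561/2)/7 = -6 + ((p**2 + p**2) - 561/2)/7 = -6 + (2*p**2 - 561/2)/7 = -6 + (-561/2 + 2*p**2)/7 = -6 + (-561/14 + 2*p**2/7) = -645/14 + 2*p**2/7)
Y = 63207029/83839 (Y = -2 + (153210/203 + 20478/17346) = -2 + (153210*(1/203) + 20478*(1/17346)) = -2 + (153210/203 + 3413/2891) = -2 + 63374707/83839 = 63207029/83839 ≈ 753.91)
E(300) + Y = (-645/14 + (2/7)*300**2) + 63207029/83839 = (-645/14 + (2/7)*90000) + 63207029/83839 = (-645/14 + 180000/7) + 63207029/83839 = 359355/14 + 63207029/83839 = 4430408893/167678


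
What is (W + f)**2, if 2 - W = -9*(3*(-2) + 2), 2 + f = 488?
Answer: 204304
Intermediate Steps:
f = 486 (f = -2 + 488 = 486)
W = -34 (W = 2 - (-9)*(3*(-2) + 2) = 2 - (-9)*(-6 + 2) = 2 - (-9)*(-4) = 2 - 1*36 = 2 - 36 = -34)
(W + f)**2 = (-34 + 486)**2 = 452**2 = 204304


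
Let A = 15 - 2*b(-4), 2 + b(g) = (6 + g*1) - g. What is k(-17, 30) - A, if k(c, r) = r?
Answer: 23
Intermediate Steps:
b(g) = 4 (b(g) = -2 + ((6 + g*1) - g) = -2 + ((6 + g) - g) = -2 + 6 = 4)
A = 7 (A = 15 - 2*4 = 15 - 8 = 7)
k(-17, 30) - A = 30 - 1*7 = 30 - 7 = 23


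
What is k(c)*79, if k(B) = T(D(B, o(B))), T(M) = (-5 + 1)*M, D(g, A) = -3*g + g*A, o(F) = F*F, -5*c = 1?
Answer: -23384/125 ≈ -187.07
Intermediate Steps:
c = -⅕ (c = -⅕*1 = -⅕ ≈ -0.20000)
o(F) = F²
D(g, A) = -3*g + A*g
T(M) = -4*M
k(B) = -4*B*(-3 + B²)
k(c)*79 = (4*(-⅕)*(3 - (-⅕)²))*79 = (4*(-⅕)*(3 - 1*1/25))*79 = (4*(-⅕)*(3 - 1/25))*79 = (4*(-⅕)*(74/25))*79 = -296/125*79 = -23384/125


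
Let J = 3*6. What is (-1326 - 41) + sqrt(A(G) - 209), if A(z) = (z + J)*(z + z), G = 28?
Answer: -1367 + 3*sqrt(263) ≈ -1318.3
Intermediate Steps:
J = 18
A(z) = 2*z*(18 + z) (A(z) = (z + 18)*(z + z) = (18 + z)*(2*z) = 2*z*(18 + z))
(-1326 - 41) + sqrt(A(G) - 209) = (-1326 - 41) + sqrt(2*28*(18 + 28) - 209) = -1367 + sqrt(2*28*46 - 209) = -1367 + sqrt(2576 - 209) = -1367 + sqrt(2367) = -1367 + 3*sqrt(263)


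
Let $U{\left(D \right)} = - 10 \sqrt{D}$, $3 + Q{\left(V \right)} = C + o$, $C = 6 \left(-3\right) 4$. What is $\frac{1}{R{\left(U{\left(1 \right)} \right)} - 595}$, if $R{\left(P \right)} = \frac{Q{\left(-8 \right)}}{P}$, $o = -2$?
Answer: $- \frac{10}{5873} \approx -0.0017027$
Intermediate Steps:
$C = -72$ ($C = \left(-18\right) 4 = -72$)
$Q{\left(V \right)} = -77$ ($Q{\left(V \right)} = -3 - 74 = -77$)
$R{\left(P \right)} = - \frac{77}{P}$
$\frac{1}{R{\left(U{\left(1 \right)} \right)} - 595} = \frac{1}{- \frac{77}{\left(-10\right) \sqrt{1}} - 595} = \frac{1}{- \frac{77}{\left(-10\right) 1} - 595} = \frac{1}{- \frac{77}{-10} - 595} = \frac{1}{\left(-77\right) \left(- \frac{1}{10}\right) - 595} = \frac{1}{\frac{77}{10} - 595} = \frac{1}{- \frac{5873}{10}} = - \frac{10}{5873}$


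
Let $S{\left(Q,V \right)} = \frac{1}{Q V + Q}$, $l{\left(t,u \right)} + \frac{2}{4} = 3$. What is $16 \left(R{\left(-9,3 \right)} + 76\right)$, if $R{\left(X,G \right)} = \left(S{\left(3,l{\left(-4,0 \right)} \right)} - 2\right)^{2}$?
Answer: $\frac{561856}{441} \approx 1274.1$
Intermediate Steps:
$l{\left(t,u \right)} = \frac{5}{2}$ ($l{\left(t,u \right)} = - \frac{1}{2} + 3 = \frac{5}{2}$)
$S{\left(Q,V \right)} = \frac{1}{Q + Q V}$
$R{\left(X,G \right)} = \frac{1600}{441}$ ($R{\left(X,G \right)} = \left(\frac{1}{3 \left(1 + \frac{5}{2}\right)} - 2\right)^{2} = \left(\frac{1}{3 \cdot \frac{7}{2}} - 2\right)^{2} = \left(\frac{1}{3} \cdot \frac{2}{7} - 2\right)^{2} = \left(\frac{2}{21} - 2\right)^{2} = \left(- \frac{40}{21}\right)^{2} = \frac{1600}{441}$)
$16 \left(R{\left(-9,3 \right)} + 76\right) = 16 \left(\frac{1600}{441} + 76\right) = 16 \cdot \frac{35116}{441} = \frac{561856}{441}$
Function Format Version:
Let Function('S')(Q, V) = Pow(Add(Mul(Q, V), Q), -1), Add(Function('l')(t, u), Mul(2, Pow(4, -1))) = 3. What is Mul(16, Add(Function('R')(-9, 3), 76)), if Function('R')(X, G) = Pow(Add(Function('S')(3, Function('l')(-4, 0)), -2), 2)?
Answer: Rational(561856, 441) ≈ 1274.1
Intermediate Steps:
Function('l')(t, u) = Rational(5, 2) (Function('l')(t, u) = Add(Rational(-1, 2), 3) = Rational(5, 2))
Function('S')(Q, V) = Pow(Add(Q, Mul(Q, V)), -1)
Function('R')(X, G) = Rational(1600, 441) (Function('R')(X, G) = Pow(Add(Mul(Pow(3, -1), Pow(Add(1, Rational(5, 2)), -1)), -2), 2) = Pow(Add(Mul(Rational(1, 3), Pow(Rational(7, 2), -1)), -2), 2) = Pow(Add(Mul(Rational(1, 3), Rational(2, 7)), -2), 2) = Pow(Add(Rational(2, 21), -2), 2) = Pow(Rational(-40, 21), 2) = Rational(1600, 441))
Mul(16, Add(Function('R')(-9, 3), 76)) = Mul(16, Add(Rational(1600, 441), 76)) = Mul(16, Rational(35116, 441)) = Rational(561856, 441)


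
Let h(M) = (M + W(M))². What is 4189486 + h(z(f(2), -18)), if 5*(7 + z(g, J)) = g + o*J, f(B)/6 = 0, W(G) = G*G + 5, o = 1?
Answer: 2625552311/625 ≈ 4.2009e+6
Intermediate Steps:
W(G) = 5 + G² (W(G) = G² + 5 = 5 + G²)
f(B) = 0 (f(B) = 6*0 = 0)
z(g, J) = -7 + J/5 + g/5 (z(g, J) = -7 + (g + 1*J)/5 = -7 + (g + J)/5 = -7 + (J + g)/5 = -7 + (J/5 + g/5) = -7 + J/5 + g/5)
h(M) = (5 + M + M²)² (h(M) = (M + (5 + M²))² = (5 + M + M²)²)
4189486 + h(z(f(2), -18)) = 4189486 + (5 + (-7 + (⅕)*(-18) + (⅕)*0) + (-7 + (⅕)*(-18) + (⅕)*0)²)² = 4189486 + (5 + (-7 - 18/5 + 0) + (-7 - 18/5 + 0)²)² = 4189486 + (5 - 53/5 + (-53/5)²)² = 4189486 + (5 - 53/5 + 2809/25)² = 4189486 + (2669/25)² = 4189486 + 7123561/625 = 2625552311/625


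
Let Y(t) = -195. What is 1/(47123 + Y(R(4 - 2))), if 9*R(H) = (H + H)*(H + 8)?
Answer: 1/46928 ≈ 2.1309e-5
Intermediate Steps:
R(H) = 2*H*(8 + H)/9 (R(H) = ((H + H)*(H + 8))/9 = ((2*H)*(8 + H))/9 = (2*H*(8 + H))/9 = 2*H*(8 + H)/9)
1/(47123 + Y(R(4 - 2))) = 1/(47123 - 195) = 1/46928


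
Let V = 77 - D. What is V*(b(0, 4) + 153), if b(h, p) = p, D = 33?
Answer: 6908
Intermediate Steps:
V = 44 (V = 77 - 1*33 = 77 - 33 = 44)
V*(b(0, 4) + 153) = 44*(4 + 153) = 44*157 = 6908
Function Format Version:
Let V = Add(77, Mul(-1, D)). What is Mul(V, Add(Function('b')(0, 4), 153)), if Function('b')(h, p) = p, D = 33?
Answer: 6908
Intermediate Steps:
V = 44 (V = Add(77, Mul(-1, 33)) = Add(77, -33) = 44)
Mul(V, Add(Function('b')(0, 4), 153)) = Mul(44, Add(4, 153)) = Mul(44, 157) = 6908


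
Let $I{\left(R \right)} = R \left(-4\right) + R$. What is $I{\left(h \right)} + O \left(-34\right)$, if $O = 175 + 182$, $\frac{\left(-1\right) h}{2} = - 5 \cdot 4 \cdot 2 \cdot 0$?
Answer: $-12138$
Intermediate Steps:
$h = 0$ ($h = - 2 \left(- 5 \cdot 4 \cdot 2 \cdot 0\right) = - 2 \left(- 5 \cdot 8 \cdot 0\right) = - 2 \left(\left(-5\right) 0\right) = \left(-2\right) 0 = 0$)
$O = 357$
$I{\left(R \right)} = - 3 R$ ($I{\left(R \right)} = - 4 R + R = - 3 R$)
$I{\left(h \right)} + O \left(-34\right) = \left(-3\right) 0 + 357 \left(-34\right) = 0 - 12138 = -12138$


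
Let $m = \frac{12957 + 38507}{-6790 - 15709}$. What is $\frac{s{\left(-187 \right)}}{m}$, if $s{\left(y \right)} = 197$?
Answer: $- \frac{4432303}{51464} \approx -86.124$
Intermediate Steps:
$m = - \frac{51464}{22499}$ ($m = \frac{51464}{-22499} = 51464 \left(- \frac{1}{22499}\right) = - \frac{51464}{22499} \approx -2.2874$)
$\frac{s{\left(-187 \right)}}{m} = \frac{197}{- \frac{51464}{22499}} = 197 \left(- \frac{22499}{51464}\right) = - \frac{4432303}{51464}$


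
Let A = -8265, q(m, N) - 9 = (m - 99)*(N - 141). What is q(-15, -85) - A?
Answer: 34038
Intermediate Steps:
q(m, N) = 9 + (-141 + N)*(-99 + m) (q(m, N) = 9 + (m - 99)*(N - 141) = 9 + (-99 + m)*(-141 + N) = 9 + (-141 + N)*(-99 + m))
q(-15, -85) - A = (13968 - 141*(-15) - 99*(-85) - 85*(-15)) - 1*(-8265) = (13968 + 2115 + 8415 + 1275) + 8265 = 25773 + 8265 = 34038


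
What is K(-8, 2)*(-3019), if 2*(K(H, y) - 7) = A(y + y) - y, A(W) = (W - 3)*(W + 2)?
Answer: -27171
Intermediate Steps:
A(W) = (-3 + W)*(2 + W)
K(H, y) = 4 + 2*y**2 - 3*y/2 (K(H, y) = 7 + ((-6 + (y + y)**2 - (y + y)) - y)/2 = 7 + ((-6 + (2*y)**2 - 2*y) - y)/2 = 7 + ((-6 + 4*y**2 - 2*y) - y)/2 = 7 + ((-6 - 2*y + 4*y**2) - y)/2 = 7 + (-6 - 3*y + 4*y**2)/2 = 7 + (-3 + 2*y**2 - 3*y/2) = 4 + 2*y**2 - 3*y/2)
K(-8, 2)*(-3019) = (4 + 2*2**2 - 3/2*2)*(-3019) = (4 + 2*4 - 3)*(-3019) = (4 + 8 - 3)*(-3019) = 9*(-3019) = -27171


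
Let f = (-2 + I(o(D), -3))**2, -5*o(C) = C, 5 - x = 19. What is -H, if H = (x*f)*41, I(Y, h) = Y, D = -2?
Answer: 36736/25 ≈ 1469.4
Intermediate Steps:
x = -14 (x = 5 - 1*19 = 5 - 19 = -14)
o(C) = -C/5
f = 64/25 (f = (-2 - 1/5*(-2))**2 = (-2 + 2/5)**2 = (-8/5)**2 = 64/25 ≈ 2.5600)
H = -36736/25 (H = -14*64/25*41 = -896/25*41 = -36736/25 ≈ -1469.4)
-H = -1*(-36736/25) = 36736/25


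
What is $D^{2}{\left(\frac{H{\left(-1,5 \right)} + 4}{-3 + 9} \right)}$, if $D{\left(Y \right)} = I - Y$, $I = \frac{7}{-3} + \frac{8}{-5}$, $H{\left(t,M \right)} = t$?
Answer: $\frac{17689}{900} \approx 19.654$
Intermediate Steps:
$I = - \frac{59}{15}$ ($I = 7 \left(- \frac{1}{3}\right) + 8 \left(- \frac{1}{5}\right) = - \frac{7}{3} - \frac{8}{5} = - \frac{59}{15} \approx -3.9333$)
$D{\left(Y \right)} = - \frac{59}{15} - Y$
$D^{2}{\left(\frac{H{\left(-1,5 \right)} + 4}{-3 + 9} \right)} = \left(- \frac{59}{15} - \frac{-1 + 4}{-3 + 9}\right)^{2} = \left(- \frac{59}{15} - \frac{3}{6}\right)^{2} = \left(- \frac{59}{15} - 3 \cdot \frac{1}{6}\right)^{2} = \left(- \frac{59}{15} - \frac{1}{2}\right)^{2} = \left(- \frac{133}{30}\right)^{2} = \frac{17689}{900}$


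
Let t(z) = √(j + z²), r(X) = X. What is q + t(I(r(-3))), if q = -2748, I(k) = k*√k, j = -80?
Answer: -2748 + I*√107 ≈ -2748.0 + 10.344*I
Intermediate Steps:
I(k) = k^(3/2)
t(z) = √(-80 + z²)
q + t(I(r(-3))) = -2748 + √(-80 + ((-3)^(3/2))²) = -2748 + √(-80 + (-3*I*√3)²) = -2748 + √(-80 - 27) = -2748 + √(-107) = -2748 + I*√107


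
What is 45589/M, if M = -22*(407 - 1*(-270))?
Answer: -45589/14894 ≈ -3.0609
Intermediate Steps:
M = -14894 (M = -22*(407 + 270) = -22*677 = -14894)
45589/M = 45589/(-14894) = 45589*(-1/14894) = -45589/14894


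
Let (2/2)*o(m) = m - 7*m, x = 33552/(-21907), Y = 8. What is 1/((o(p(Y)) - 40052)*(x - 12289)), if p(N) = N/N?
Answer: 21907/10785563423150 ≈ 2.0311e-9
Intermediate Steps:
p(N) = 1
x = -33552/21907 (x = 33552*(-1/21907) = -33552/21907 ≈ -1.5316)
o(m) = -6*m (o(m) = m - 7*m = -6*m)
1/((o(p(Y)) - 40052)*(x - 12289)) = 1/((-6*1 - 40052)*(-33552/21907 - 12289)) = 1/((-6 - 40052)*(-269248675/21907)) = 1/(-40058*(-269248675/21907)) = 1/(10785563423150/21907) = 21907/10785563423150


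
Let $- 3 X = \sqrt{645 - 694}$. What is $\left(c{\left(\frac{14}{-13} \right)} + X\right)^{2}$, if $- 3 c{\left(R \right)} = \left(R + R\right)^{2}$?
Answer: $- \frac{261611}{85683} + \frac{10976 i}{1521} \approx -3.0532 + 7.2163 i$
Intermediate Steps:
$X = - \frac{7 i}{3}$ ($X = - \frac{\sqrt{645 - 694}}{3} = - \frac{\sqrt{-49}}{3} = - \frac{7 i}{3} \approx - 2.3333 i$)
$c{\left(R \right)} = - \frac{4 R^{2}}{3}$ ($c{\left(R \right)} = - \frac{\left(R + R\right)^{2}}{3} = - \frac{\left(2 R\right)^{2}}{3} = - \frac{4 R^{2}}{3}$)
$\left(c{\left(\frac{14}{-13} \right)} + X\right)^{2} = \left(- \frac{4 \left(\frac{14}{-13}\right)^{2}}{3} - \frac{7 i}{3}\right)^{2} = \left(- \frac{4 \left(14 \left(- \frac{1}{13}\right)\right)^{2}}{3} - \frac{7 i}{3}\right)^{2} = \left(- \frac{4 \left(- \frac{14}{13}\right)^{2}}{3} - \frac{7 i}{3}\right)^{2} = \left(\left(- \frac{4}{3}\right) \frac{196}{169} - \frac{7 i}{3}\right)^{2} = \left(- \frac{784}{507} - \frac{7 i}{3}\right)^{2}$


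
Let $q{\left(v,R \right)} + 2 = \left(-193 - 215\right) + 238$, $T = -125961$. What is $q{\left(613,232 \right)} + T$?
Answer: $-126133$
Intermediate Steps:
$q{\left(v,R \right)} = -172$ ($q{\left(v,R \right)} = -2 + \left(\left(-193 - 215\right) + 238\right) = -2 + \left(-408 + 238\right) = -2 - 170 = -172$)
$q{\left(613,232 \right)} + T = -172 - 125961 = -126133$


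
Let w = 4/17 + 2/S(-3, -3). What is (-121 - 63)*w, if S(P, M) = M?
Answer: 4048/51 ≈ 79.373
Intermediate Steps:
w = -22/51 (w = 4/17 + 2/(-3) = 4*(1/17) + 2*(-⅓) = 4/17 - ⅔ = -22/51 ≈ -0.43137)
(-121 - 63)*w = (-121 - 63)*(-22/51) = -184*(-22/51) = 4048/51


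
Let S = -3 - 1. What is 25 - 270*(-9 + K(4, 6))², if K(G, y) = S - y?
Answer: -97445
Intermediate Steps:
S = -4
K(G, y) = -4 - y
25 - 270*(-9 + K(4, 6))² = 25 - 270*(-9 + (-4 - 1*6))² = 25 - 270*(-9 + (-4 - 6))² = 25 - 270*(-9 - 10)² = 25 - 270*(-19)² = 25 - 270*361 = 25 - 97470 = -97445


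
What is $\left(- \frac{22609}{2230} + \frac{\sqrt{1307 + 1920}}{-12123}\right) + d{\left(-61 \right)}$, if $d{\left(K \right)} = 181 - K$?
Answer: $\frac{517051}{2230} - \frac{\sqrt{3227}}{12123} \approx 231.86$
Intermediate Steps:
$\left(- \frac{22609}{2230} + \frac{\sqrt{1307 + 1920}}{-12123}\right) + d{\left(-61 \right)} = \left(- \frac{22609}{2230} + \frac{\sqrt{1307 + 1920}}{-12123}\right) + \left(181 - -61\right) = \left(\left(-22609\right) \frac{1}{2230} + \sqrt{3227} \left(- \frac{1}{12123}\right)\right) + \left(181 + 61\right) = \left(- \frac{22609}{2230} - \frac{\sqrt{3227}}{12123}\right) + 242 = \frac{517051}{2230} - \frac{\sqrt{3227}}{12123}$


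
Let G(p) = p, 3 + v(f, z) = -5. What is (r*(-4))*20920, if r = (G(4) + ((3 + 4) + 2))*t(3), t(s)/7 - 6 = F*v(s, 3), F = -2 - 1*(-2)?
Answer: -45689280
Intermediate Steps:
v(f, z) = -8 (v(f, z) = -3 - 5 = -8)
F = 0 (F = -2 + 2 = 0)
t(s) = 42 (t(s) = 42 + 7*(0*(-8)) = 42 + 7*0 = 42 + 0 = 42)
r = 546 (r = (4 + ((3 + 4) + 2))*42 = (4 + (7 + 2))*42 = (4 + 9)*42 = 13*42 = 546)
(r*(-4))*20920 = (546*(-4))*20920 = -2184*20920 = -45689280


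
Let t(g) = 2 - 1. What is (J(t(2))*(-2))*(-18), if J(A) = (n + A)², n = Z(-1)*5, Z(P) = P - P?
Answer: 36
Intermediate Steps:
Z(P) = 0
t(g) = 1
n = 0 (n = 0*5 = 0)
J(A) = A² (J(A) = (0 + A)² = A²)
(J(t(2))*(-2))*(-18) = (1²*(-2))*(-18) = (1*(-2))*(-18) = -2*(-18) = 36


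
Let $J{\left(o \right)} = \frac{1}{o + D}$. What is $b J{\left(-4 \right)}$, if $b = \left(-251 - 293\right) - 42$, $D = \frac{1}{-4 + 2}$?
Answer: $\frac{1172}{9} \approx 130.22$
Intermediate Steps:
$D = - \frac{1}{2}$ ($D = \frac{1}{-2} = - \frac{1}{2} \approx -0.5$)
$b = -586$ ($b = -544 - 42 = -586$)
$J{\left(o \right)} = \frac{1}{- \frac{1}{2} + o}$ ($J{\left(o \right)} = \frac{1}{o - \frac{1}{2}} = \frac{1}{- \frac{1}{2} + o}$)
$b J{\left(-4 \right)} = - 586 \frac{2}{-1 + 2 \left(-4\right)} = - 586 \frac{2}{-1 - 8} = - 586 \frac{2}{-9} = - 586 \cdot 2 \left(- \frac{1}{9}\right) = \left(-586\right) \left(- \frac{2}{9}\right) = \frac{1172}{9}$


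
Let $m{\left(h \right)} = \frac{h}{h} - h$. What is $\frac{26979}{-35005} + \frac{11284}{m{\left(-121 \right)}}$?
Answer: $\frac{195852491}{2135305} \approx 91.721$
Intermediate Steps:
$m{\left(h \right)} = 1 - h$
$\frac{26979}{-35005} + \frac{11284}{m{\left(-121 \right)}} = \frac{26979}{-35005} + \frac{11284}{1 - -121} = 26979 \left(- \frac{1}{35005}\right) + \frac{11284}{1 + 121} = - \frac{26979}{35005} + \frac{11284}{122} = - \frac{26979}{35005} + 11284 \cdot \frac{1}{122} = - \frac{26979}{35005} + \frac{5642}{61} = \frac{195852491}{2135305}$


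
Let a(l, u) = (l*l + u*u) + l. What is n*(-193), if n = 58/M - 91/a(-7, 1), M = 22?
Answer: -47478/473 ≈ -100.38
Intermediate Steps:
a(l, u) = l + l² + u² (a(l, u) = (l² + u²) + l = l + l² + u²)
n = 246/473 (n = 58/22 - 91/(-7 + (-7)² + 1²) = 58*(1/22) - 91/(-7 + 49 + 1) = 29/11 - 91/43 = 246/473 ≈ 0.52008)
n*(-193) = (246/473)*(-193) = -47478/473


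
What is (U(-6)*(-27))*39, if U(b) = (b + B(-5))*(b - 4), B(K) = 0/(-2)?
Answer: -63180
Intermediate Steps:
B(K) = 0 (B(K) = 0*(-1/2) = 0)
U(b) = b*(-4 + b) (U(b) = (b + 0)*(b - 4) = b*(-4 + b))
(U(-6)*(-27))*39 = (-6*(-4 - 6)*(-27))*39 = (-6*(-10)*(-27))*39 = (60*(-27))*39 = -1620*39 = -63180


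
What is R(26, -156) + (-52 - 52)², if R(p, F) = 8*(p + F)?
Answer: 9776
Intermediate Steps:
R(p, F) = 8*F + 8*p (R(p, F) = 8*(F + p) = 8*F + 8*p)
R(26, -156) + (-52 - 52)² = (8*(-156) + 8*26) + (-52 - 52)² = (-1248 + 208) + (-104)² = -1040 + 10816 = 9776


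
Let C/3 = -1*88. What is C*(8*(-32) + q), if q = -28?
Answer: 74976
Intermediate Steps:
C = -264 (C = 3*(-1*88) = 3*(-88) = -264)
C*(8*(-32) + q) = -264*(8*(-32) - 28) = -264*(-256 - 28) = -264*(-284) = 74976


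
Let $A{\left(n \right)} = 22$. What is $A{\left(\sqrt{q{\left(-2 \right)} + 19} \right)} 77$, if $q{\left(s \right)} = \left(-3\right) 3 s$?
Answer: $1694$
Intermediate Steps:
$q{\left(s \right)} = - 9 s$
$A{\left(\sqrt{q{\left(-2 \right)} + 19} \right)} 77 = 22 \cdot 77 = 1694$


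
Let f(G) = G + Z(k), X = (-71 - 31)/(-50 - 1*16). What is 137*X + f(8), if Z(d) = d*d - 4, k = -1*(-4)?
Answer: 2549/11 ≈ 231.73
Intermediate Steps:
X = 17/11 (X = -102/(-50 - 16) = -102/(-66) = -102*(-1/66) = 17/11 ≈ 1.5455)
k = 4
Z(d) = -4 + d**2 (Z(d) = d**2 - 4 = -4 + d**2)
f(G) = 12 + G (f(G) = G + (-4 + 4**2) = G + (-4 + 16) = G + 12 = 12 + G)
137*X + f(8) = 137*(17/11) + (12 + 8) = 2329/11 + 20 = 2549/11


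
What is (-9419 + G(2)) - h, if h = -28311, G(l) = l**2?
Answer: 18896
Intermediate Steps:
(-9419 + G(2)) - h = (-9419 + 2**2) - 1*(-28311) = (-9419 + 4) + 28311 = -9415 + 28311 = 18896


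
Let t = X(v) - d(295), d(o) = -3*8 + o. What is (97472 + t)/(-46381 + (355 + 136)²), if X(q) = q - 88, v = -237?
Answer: 8073/16225 ≈ 0.49757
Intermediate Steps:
d(o) = -24 + o
X(q) = -88 + q
t = -596 (t = (-88 - 237) - (-24 + 295) = -325 - 1*271 = -325 - 271 = -596)
(97472 + t)/(-46381 + (355 + 136)²) = (97472 - 596)/(-46381 + (355 + 136)²) = 96876/(-46381 + 491²) = 96876/(-46381 + 241081) = 96876/194700 = 96876*(1/194700) = 8073/16225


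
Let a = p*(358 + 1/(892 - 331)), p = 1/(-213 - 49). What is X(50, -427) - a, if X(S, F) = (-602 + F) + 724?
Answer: -44628671/146982 ≈ -303.63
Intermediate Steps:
p = -1/262 (p = 1/(-262) = -1/262 ≈ -0.0038168)
X(S, F) = 122 + F
a = -200839/146982 (a = -(358 + 1/(892 - 331))/262 = -(358 + 1/561)/262 = -1/262*200839/561 = -200839/146982 ≈ -1.3664)
X(50, -427) - a = (122 - 427) - 1*(-200839/146982) = -305 + 200839/146982 = -44628671/146982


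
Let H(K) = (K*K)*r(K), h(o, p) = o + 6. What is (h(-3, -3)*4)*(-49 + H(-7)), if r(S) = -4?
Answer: -2940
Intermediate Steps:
h(o, p) = 6 + o
H(K) = -4*K² (H(K) = (K*K)*(-4) = K²*(-4) = -4*K²)
(h(-3, -3)*4)*(-49 + H(-7)) = ((6 - 3)*4)*(-49 - 4*(-7)²) = (3*4)*(-49 - 4*49) = 12*(-49 - 196) = 12*(-245) = -2940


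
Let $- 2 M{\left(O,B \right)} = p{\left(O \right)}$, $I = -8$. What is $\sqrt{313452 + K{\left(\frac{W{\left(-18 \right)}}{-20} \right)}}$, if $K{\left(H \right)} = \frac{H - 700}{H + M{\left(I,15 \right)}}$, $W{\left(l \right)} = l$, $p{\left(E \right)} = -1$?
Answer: $\frac{\sqrt{61338718}}{14} \approx 559.42$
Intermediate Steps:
$M{\left(O,B \right)} = \frac{1}{2}$ ($M{\left(O,B \right)} = \left(- \frac{1}{2}\right) \left(-1\right) = \frac{1}{2}$)
$K{\left(H \right)} = \frac{-700 + H}{\frac{1}{2} + H}$ ($K{\left(H \right)} = \frac{H - 700}{H + \frac{1}{2}} = \frac{-700 + H}{\frac{1}{2} + H}$)
$\sqrt{313452 + K{\left(\frac{W{\left(-18 \right)}}{-20} \right)}} = \sqrt{313452 + \frac{2 \left(-700 - \frac{18}{-20}\right)}{1 + 2 \left(- \frac{18}{-20}\right)}} = \sqrt{313452 + \frac{2 \left(-700 - - \frac{9}{10}\right)}{1 + 2 \left(\left(-18\right) \left(- \frac{1}{20}\right)\right)}} = \sqrt{313452 + \frac{2 \left(-700 + \frac{9}{10}\right)}{1 + 2 \cdot \frac{9}{10}}} = \sqrt{313452 + 2 \frac{1}{1 + \frac{9}{5}} \left(- \frac{6991}{10}\right)} = \sqrt{313452 + 2 \frac{1}{\frac{14}{5}} \left(- \frac{6991}{10}\right)} = \sqrt{313452 + 2 \cdot \frac{5}{14} \left(- \frac{6991}{10}\right)} = \sqrt{313452 - \frac{6991}{14}} = \sqrt{\frac{4381337}{14}} = \frac{\sqrt{61338718}}{14}$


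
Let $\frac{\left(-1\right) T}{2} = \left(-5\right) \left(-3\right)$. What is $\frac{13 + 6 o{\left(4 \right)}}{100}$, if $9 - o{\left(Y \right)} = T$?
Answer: $\frac{247}{100} \approx 2.47$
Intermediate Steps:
$T = -30$ ($T = - 2 \left(\left(-5\right) \left(-3\right)\right) = \left(-2\right) 15 = -30$)
$o{\left(Y \right)} = 39$ ($o{\left(Y \right)} = 9 - -30 = 9 + 30 = 39$)
$\frac{13 + 6 o{\left(4 \right)}}{100} = \frac{13 + 6 \cdot 39}{100} = \left(13 + 234\right) \frac{1}{100} = 247 \cdot \frac{1}{100} = \frac{247}{100}$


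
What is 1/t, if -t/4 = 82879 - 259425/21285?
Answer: -473/156784008 ≈ -3.0169e-6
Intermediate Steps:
t = -156784008/473 (t = -4*(82879 - 259425/21285) = -4*(82879 - 259425*1/21285) = -4*(82879 - 5765/473) = -4*39196002/473 = -156784008/473 ≈ -3.3147e+5)
1/t = 1/(-156784008/473) = -473/156784008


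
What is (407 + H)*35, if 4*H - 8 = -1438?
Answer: 3465/2 ≈ 1732.5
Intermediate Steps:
H = -715/2 (H = 2 + (¼)*(-1438) = 2 - 719/2 = -715/2 ≈ -357.50)
(407 + H)*35 = (407 - 715/2)*35 = (99/2)*35 = 3465/2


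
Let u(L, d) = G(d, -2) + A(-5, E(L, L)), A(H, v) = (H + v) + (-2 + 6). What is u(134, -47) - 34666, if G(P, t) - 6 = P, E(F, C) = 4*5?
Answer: -34688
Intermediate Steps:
E(F, C) = 20
G(P, t) = 6 + P
A(H, v) = 4 + H + v (A(H, v) = (H + v) + 4 = 4 + H + v)
u(L, d) = 25 + d (u(L, d) = (6 + d) + (4 - 5 + 20) = (6 + d) + 19 = 25 + d)
u(134, -47) - 34666 = (25 - 47) - 34666 = -22 - 34666 = -34688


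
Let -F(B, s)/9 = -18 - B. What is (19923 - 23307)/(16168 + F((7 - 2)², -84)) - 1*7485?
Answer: -123917559/16555 ≈ -7485.2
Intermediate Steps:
F(B, s) = 162 + 9*B (F(B, s) = -9*(-18 - B) = 162 + 9*B)
(19923 - 23307)/(16168 + F((7 - 2)², -84)) - 1*7485 = (19923 - 23307)/(16168 + (162 + 9*(7 - 2)²)) - 1*7485 = -3384/(16168 + (162 + 9*5²)) - 7485 = -3384/(16168 + (162 + 9*25)) - 7485 = -3384/(16168 + (162 + 225)) - 7485 = -3384/(16168 + 387) - 7485 = -3384/16555 - 7485 = -123917559/16555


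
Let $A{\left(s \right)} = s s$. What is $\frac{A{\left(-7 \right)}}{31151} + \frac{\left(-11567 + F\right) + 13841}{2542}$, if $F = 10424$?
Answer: $\frac{197839978}{39592921} \approx 4.9968$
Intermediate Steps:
$A{\left(s \right)} = s^{2}$
$\frac{A{\left(-7 \right)}}{31151} + \frac{\left(-11567 + F\right) + 13841}{2542} = \frac{\left(-7\right)^{2}}{31151} + \frac{\left(-11567 + 10424\right) + 13841}{2542} = 49 \cdot \frac{1}{31151} + \left(-1143 + 13841\right) \frac{1}{2542} = \frac{49}{31151} + 12698 \cdot \frac{1}{2542} = \frac{49}{31151} + \frac{6349}{1271} = \frac{197839978}{39592921}$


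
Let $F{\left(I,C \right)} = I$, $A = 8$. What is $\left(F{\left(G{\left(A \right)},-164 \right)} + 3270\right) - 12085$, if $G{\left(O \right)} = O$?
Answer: $-8807$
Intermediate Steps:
$\left(F{\left(G{\left(A \right)},-164 \right)} + 3270\right) - 12085 = \left(8 + 3270\right) - 12085 = 3278 - 12085 = -8807$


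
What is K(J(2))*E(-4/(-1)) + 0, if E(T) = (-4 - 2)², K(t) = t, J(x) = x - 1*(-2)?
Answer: 144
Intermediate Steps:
J(x) = 2 + x (J(x) = x + 2 = 2 + x)
E(T) = 36 (E(T) = (-6)² = 36)
K(J(2))*E(-4/(-1)) + 0 = (2 + 2)*36 + 0 = 4*36 + 0 = 144 + 0 = 144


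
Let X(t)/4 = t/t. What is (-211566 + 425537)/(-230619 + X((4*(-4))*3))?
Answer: -213971/230615 ≈ -0.92783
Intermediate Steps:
X(t) = 4 (X(t) = 4*(t/t) = 4*1 = 4)
(-211566 + 425537)/(-230619 + X((4*(-4))*3)) = (-211566 + 425537)/(-230619 + 4) = 213971/(-230615) = 213971*(-1/230615) = -213971/230615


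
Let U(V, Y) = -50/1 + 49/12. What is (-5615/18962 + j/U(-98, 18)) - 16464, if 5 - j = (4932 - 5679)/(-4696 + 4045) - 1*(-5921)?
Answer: -1949271885523/119327866 ≈ -16335.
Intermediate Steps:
U(V, Y) = -551/12 (U(V, Y) = -50*1 + 49*(1/12) = -50 + 49/12 = -551/12)
j = -1284021/217 (j = 5 - ((4932 - 5679)/(-4696 + 4045) - 1*(-5921)) = 5 - (-747/(-651) + 5921) = 5 - (-747*(-1/651) + 5921) = 5 - (249/217 + 5921) = 5 - 1*1285106/217 = 5 - 1285106/217 = -1284021/217 ≈ -5917.1)
(-5615/18962 + j/U(-98, 18)) - 16464 = (-5615/18962 - 1284021/(217*(-551/12))) - 16464 = (-5615*1/18962 - 1284021/217*(-12/551)) - 16464 = (-5615/18962 + 15408252/119567) - 16464 = 15342100301/119327866 - 16464 = -1949271885523/119327866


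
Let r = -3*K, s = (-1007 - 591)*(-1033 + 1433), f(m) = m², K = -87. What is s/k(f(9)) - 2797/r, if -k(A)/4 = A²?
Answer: 2595187/190269 ≈ 13.640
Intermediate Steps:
s = -639200 (s = -1598*400 = -639200)
k(A) = -4*A²
r = 261 (r = -3*(-87) = 261)
s/k(f(9)) - 2797/r = -639200/((-4*(9²)²)) - 2797/261 = -639200/((-4*81²)) - 2797*1/261 = -639200/((-4*6561)) - 2797/261 = -639200/(-26244) - 2797/261 = -639200*(-1/26244) - 2797/261 = 159800/6561 - 2797/261 = 2595187/190269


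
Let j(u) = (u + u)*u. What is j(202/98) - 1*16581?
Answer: -39790579/2401 ≈ -16573.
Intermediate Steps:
j(u) = 2*u**2 (j(u) = (2*u)*u = 2*u**2)
j(202/98) - 1*16581 = 2*(202/98)**2 - 1*16581 = 2*(202*(1/98))**2 - 16581 = 2*(101/49)**2 - 16581 = 2*(10201/2401) - 16581 = 20402/2401 - 16581 = -39790579/2401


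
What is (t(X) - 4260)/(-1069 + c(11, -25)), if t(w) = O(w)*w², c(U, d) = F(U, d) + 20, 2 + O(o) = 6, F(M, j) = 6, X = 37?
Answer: -1216/1043 ≈ -1.1659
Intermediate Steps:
O(o) = 4 (O(o) = -2 + 6 = 4)
c(U, d) = 26 (c(U, d) = 6 + 20 = 26)
t(w) = 4*w²
(t(X) - 4260)/(-1069 + c(11, -25)) = (4*37² - 4260)/(-1069 + 26) = (4*1369 - 4260)/(-1043) = (5476 - 4260)*(-1/1043) = 1216*(-1/1043) = -1216/1043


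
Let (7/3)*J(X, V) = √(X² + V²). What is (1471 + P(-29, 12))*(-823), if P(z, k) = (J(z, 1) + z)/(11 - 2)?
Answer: -10871830/9 - 823*√842/21 ≈ -1.2091e+6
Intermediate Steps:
J(X, V) = 3*√(V² + X²)/7 (J(X, V) = 3*√(X² + V²)/7 = 3*√(V² + X²)/7)
P(z, k) = z/9 + √(1 + z²)/21 (P(z, k) = (3*√(1² + z²)/7 + z)/(11 - 2) = (3*√(1 + z²)/7 + z)/9 = (z + 3*√(1 + z²)/7)*(⅑) = z/9 + √(1 + z²)/21)
(1471 + P(-29, 12))*(-823) = (1471 + ((⅑)*(-29) + √(1 + (-29)²)/21))*(-823) = (1471 + (-29/9 + √(1 + 841)/21))*(-823) = (1471 + (-29/9 + √842/21))*(-823) = (13210/9 + √842/21)*(-823) = -10871830/9 - 823*√842/21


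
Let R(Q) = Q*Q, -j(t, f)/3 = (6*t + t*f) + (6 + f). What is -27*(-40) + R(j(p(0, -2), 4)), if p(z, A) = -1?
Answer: 1080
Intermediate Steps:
j(t, f) = -18 - 18*t - 3*f - 3*f*t (j(t, f) = -3*((6*t + t*f) + (6 + f)) = -3*((6*t + f*t) + (6 + f)) = -3*(6 + f + 6*t + f*t) = -18 - 18*t - 3*f - 3*f*t)
R(Q) = Q²
-27*(-40) + R(j(p(0, -2), 4)) = -27*(-40) + (-18 - 18*(-1) - 3*4 - 3*4*(-1))² = 1080 + (-18 + 18 - 12 + 12)² = 1080 + 0² = 1080 + 0 = 1080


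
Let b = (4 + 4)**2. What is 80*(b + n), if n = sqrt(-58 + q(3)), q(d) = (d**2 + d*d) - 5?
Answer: 5120 + 240*I*sqrt(5) ≈ 5120.0 + 536.66*I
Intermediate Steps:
q(d) = -5 + 2*d**2 (q(d) = (d**2 + d**2) - 5 = 2*d**2 - 5 = -5 + 2*d**2)
n = 3*I*sqrt(5) (n = sqrt(-58 + (-5 + 2*3**2)) = sqrt(-58 + (-5 + 2*9)) = sqrt(-58 + (-5 + 18)) = sqrt(-58 + 13) = sqrt(-45) = 3*I*sqrt(5) ≈ 6.7082*I)
b = 64 (b = 8**2 = 64)
80*(b + n) = 80*(64 + 3*I*sqrt(5)) = 5120 + 240*I*sqrt(5)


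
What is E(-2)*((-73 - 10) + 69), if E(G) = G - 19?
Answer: 294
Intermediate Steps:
E(G) = -19 + G
E(-2)*((-73 - 10) + 69) = (-19 - 2)*((-73 - 10) + 69) = -21*(-83 + 69) = -21*(-14) = 294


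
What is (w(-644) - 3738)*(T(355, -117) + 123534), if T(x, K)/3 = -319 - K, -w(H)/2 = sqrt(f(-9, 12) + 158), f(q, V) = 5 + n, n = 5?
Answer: -459504864 - 491712*sqrt(42) ≈ -4.6269e+8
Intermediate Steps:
f(q, V) = 10 (f(q, V) = 5 + 5 = 10)
w(H) = -4*sqrt(42) (w(H) = -2*sqrt(10 + 158) = -4*sqrt(42))
T(x, K) = -957 - 3*K (T(x, K) = 3*(-319 - K) = -957 - 3*K)
(w(-644) - 3738)*(T(355, -117) + 123534) = (-4*sqrt(42) - 3738)*((-957 - 3*(-117)) + 123534) = (-3738 - 4*sqrt(42))*((-957 + 351) + 123534) = (-3738 - 4*sqrt(42))*(-606 + 123534) = (-3738 - 4*sqrt(42))*122928 = -459504864 - 491712*sqrt(42)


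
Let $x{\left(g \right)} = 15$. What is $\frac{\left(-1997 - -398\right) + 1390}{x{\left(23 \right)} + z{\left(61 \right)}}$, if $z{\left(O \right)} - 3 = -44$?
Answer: $\frac{209}{26} \approx 8.0385$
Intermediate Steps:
$z{\left(O \right)} = -41$ ($z{\left(O \right)} = 3 - 44 = -41$)
$\frac{\left(-1997 - -398\right) + 1390}{x{\left(23 \right)} + z{\left(61 \right)}} = \frac{\left(-1997 - -398\right) + 1390}{15 - 41} = \frac{\left(-1997 + 398\right) + 1390}{-26} = \left(-1599 + 1390\right) \left(- \frac{1}{26}\right) = \left(-209\right) \left(- \frac{1}{26}\right) = \frac{209}{26}$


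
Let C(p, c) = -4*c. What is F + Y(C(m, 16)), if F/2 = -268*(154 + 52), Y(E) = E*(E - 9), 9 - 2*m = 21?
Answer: -105744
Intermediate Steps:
m = -6 (m = 9/2 - ½*21 = 9/2 - 21/2 = -6)
Y(E) = E*(-9 + E)
F = -110416 (F = 2*(-268*(154 + 52)) = 2*(-268*206) = 2*(-55208) = -110416)
F + Y(C(m, 16)) = -110416 + (-4*16)*(-9 - 4*16) = -110416 - 64*(-9 - 64) = -110416 - 64*(-73) = -110416 + 4672 = -105744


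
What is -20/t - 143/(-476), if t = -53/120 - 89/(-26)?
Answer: -14186107/2213876 ≈ -6.4078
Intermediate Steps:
t = 4651/1560 (t = -53*1/120 - 89*(-1/26) = -53/120 + 89/26 = 4651/1560 ≈ 2.9814)
-20/t - 143/(-476) = -20/4651/1560 - 143/(-476) = -20*1560/4651 - 143*(-1/476) = -31200/4651 + 143/476 = -14186107/2213876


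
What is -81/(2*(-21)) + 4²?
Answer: 251/14 ≈ 17.929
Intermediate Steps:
-81/(2*(-21)) + 4² = -81/(-42) + 16 = -81*(-1/42) + 16 = 27/14 + 16 = 251/14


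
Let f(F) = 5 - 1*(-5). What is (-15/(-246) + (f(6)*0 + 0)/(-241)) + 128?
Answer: 10501/82 ≈ 128.06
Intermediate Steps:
f(F) = 10 (f(F) = 5 + 5 = 10)
(-15/(-246) + (f(6)*0 + 0)/(-241)) + 128 = (-15/(-246) + (10*0 + 0)/(-241)) + 128 = (-15*(-1/246) + (0 + 0)*(-1/241)) + 128 = (5/82 + 0*(-1/241)) + 128 = (5/82 + 0) + 128 = 5/82 + 128 = 10501/82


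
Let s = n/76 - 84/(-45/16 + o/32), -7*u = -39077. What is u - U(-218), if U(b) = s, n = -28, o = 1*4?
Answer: 31749264/5719 ≈ 5551.5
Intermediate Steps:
o = 4
u = 39077/7 (u = -1/7*(-39077) = 39077/7 ≈ 5582.4)
s = 25235/817 (s = -28/76 - 84/(-45/16 + 4/32) = -28*1/76 - 84/(-45*1/16 + 4*(1/32)) = -7/19 - 84/(-45/16 + 1/8) = -7/19 - 84/(-43/16) = -7/19 - 84*(-16/43) = -7/19 + 1344/43 = 25235/817 ≈ 30.887)
U(b) = 25235/817
u - U(-218) = 39077/7 - 1*25235/817 = 39077/7 - 25235/817 = 31749264/5719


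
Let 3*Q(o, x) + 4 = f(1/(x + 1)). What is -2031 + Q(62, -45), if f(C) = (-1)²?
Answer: -2032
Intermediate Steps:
f(C) = 1
Q(o, x) = -1 (Q(o, x) = -4/3 + (⅓)*1 = -4/3 + ⅓ = -1)
-2031 + Q(62, -45) = -2031 - 1 = -2032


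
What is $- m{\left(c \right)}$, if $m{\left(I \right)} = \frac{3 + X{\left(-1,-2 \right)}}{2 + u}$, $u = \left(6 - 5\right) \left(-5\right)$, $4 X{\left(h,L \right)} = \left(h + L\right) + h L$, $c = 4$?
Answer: $\frac{11}{12} \approx 0.91667$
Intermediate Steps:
$X{\left(h,L \right)} = \frac{L}{4} + \frac{h}{4} + \frac{L h}{4}$ ($X{\left(h,L \right)} = \frac{\left(h + L\right) + h L}{4} = \frac{\left(L + h\right) + L h}{4} = \frac{L + h + L h}{4} = \frac{L}{4} + \frac{h}{4} + \frac{L h}{4}$)
$u = -5$ ($u = 1 \left(-5\right) = -5$)
$m{\left(I \right)} = - \frac{11}{12}$ ($m{\left(I \right)} = \frac{3 + \left(\frac{1}{4} \left(-2\right) + \frac{1}{4} \left(-1\right) + \frac{1}{4} \left(-2\right) \left(-1\right)\right)}{2 - 5} = \frac{3 - \frac{1}{4}}{-3} = \left(3 - \frac{1}{4}\right) \left(- \frac{1}{3}\right) = \frac{11}{4} \left(- \frac{1}{3}\right) = - \frac{11}{12}$)
$- m{\left(c \right)} = \left(-1\right) \left(- \frac{11}{12}\right) = \frac{11}{12}$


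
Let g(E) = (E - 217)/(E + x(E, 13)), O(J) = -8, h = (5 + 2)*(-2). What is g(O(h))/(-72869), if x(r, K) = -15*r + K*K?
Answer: 225/20476189 ≈ 1.0988e-5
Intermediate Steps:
x(r, K) = K² - 15*r (x(r, K) = -15*r + K² = K² - 15*r)
h = -14 (h = 7*(-2) = -14)
g(E) = (-217 + E)/(169 - 14*E) (g(E) = (E - 217)/(E + (13² - 15*E)) = (-217 + E)/(E + (169 - 15*E)) = (-217 + E)/(169 - 14*E))
g(O(h))/(-72869) = ((217 - 1*(-8))/(-169 + 14*(-8)))/(-72869) = ((217 + 8)/(-169 - 112))*(-1/72869) = (225/(-281))*(-1/72869) = -1/281*225*(-1/72869) = -225/281*(-1/72869) = 225/20476189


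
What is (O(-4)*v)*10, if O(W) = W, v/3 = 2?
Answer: -240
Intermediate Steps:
v = 6 (v = 3*2 = 6)
(O(-4)*v)*10 = -4*6*10 = -24*10 = -240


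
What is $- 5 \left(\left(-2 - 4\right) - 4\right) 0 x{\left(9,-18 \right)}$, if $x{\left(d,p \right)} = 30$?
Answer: $0$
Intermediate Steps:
$- 5 \left(\left(-2 - 4\right) - 4\right) 0 x{\left(9,-18 \right)} = - 5 \left(\left(-2 - 4\right) - 4\right) 0 \cdot 30 = - 5 \left(-6 - 4\right) 0 \cdot 30 = \left(-5\right) \left(-10\right) 0 \cdot 30 = 50 \cdot 0 \cdot 30 = 0 \cdot 30 = 0$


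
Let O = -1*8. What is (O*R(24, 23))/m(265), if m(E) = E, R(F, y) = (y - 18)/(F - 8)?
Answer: -1/106 ≈ -0.0094340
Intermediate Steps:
R(F, y) = (-18 + y)/(-8 + F)
O = -8
(O*R(24, 23))/m(265) = -8*(-18 + 23)/(-8 + 24)/265 = -8*5/16*(1/265) = -5/2*1/265 = -1/106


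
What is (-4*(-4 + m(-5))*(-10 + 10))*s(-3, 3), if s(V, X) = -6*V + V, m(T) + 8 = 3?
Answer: 0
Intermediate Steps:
m(T) = -5 (m(T) = -8 + 3 = -5)
s(V, X) = -5*V
(-4*(-4 + m(-5))*(-10 + 10))*s(-3, 3) = (-4*(-4 - 5)*(-10 + 10))*(-5*(-3)) = -(-36)*0*15 = -4*0*15 = 0*15 = 0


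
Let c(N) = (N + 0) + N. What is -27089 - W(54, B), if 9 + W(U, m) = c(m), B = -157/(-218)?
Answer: -2951877/109 ≈ -27081.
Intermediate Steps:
B = 157/218 (B = -157*(-1/218) = 157/218 ≈ 0.72018)
c(N) = 2*N (c(N) = N + N = 2*N)
W(U, m) = -9 + 2*m
-27089 - W(54, B) = -27089 - (-9 + 2*(157/218)) = -27089 - (-9 + 157/109) = -27089 - 1*(-824/109) = -27089 + 824/109 = -2951877/109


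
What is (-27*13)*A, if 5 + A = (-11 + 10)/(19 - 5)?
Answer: 24921/14 ≈ 1780.1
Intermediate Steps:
A = -71/14 (A = -5 + (-11 + 10)/(19 - 5) = -5 - 1/14 = -71/14 ≈ -5.0714)
(-27*13)*A = -27*13*(-71/14) = -351*(-71/14) = 24921/14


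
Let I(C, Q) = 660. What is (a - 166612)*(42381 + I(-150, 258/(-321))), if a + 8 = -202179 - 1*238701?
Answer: -26147407500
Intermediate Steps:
a = -440888 (a = -8 + (-202179 - 1*238701) = -8 + (-202179 - 238701) = -8 - 440880 = -440888)
(a - 166612)*(42381 + I(-150, 258/(-321))) = (-440888 - 166612)*(42381 + 660) = -607500*43041 = -26147407500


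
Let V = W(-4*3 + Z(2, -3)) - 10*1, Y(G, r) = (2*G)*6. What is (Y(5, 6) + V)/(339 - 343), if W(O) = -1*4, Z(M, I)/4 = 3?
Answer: -23/2 ≈ -11.500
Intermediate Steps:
Z(M, I) = 12 (Z(M, I) = 4*3 = 12)
W(O) = -4
Y(G, r) = 12*G
V = -14 (V = -4 - 10*1 = -4 - 10 = -14)
(Y(5, 6) + V)/(339 - 343) = (12*5 - 14)/(339 - 343) = (60 - 14)/(-4) = 46*(-1/4) = -23/2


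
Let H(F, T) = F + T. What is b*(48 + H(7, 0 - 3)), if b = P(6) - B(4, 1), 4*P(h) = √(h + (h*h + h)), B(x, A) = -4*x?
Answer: 832 + 52*√3 ≈ 922.07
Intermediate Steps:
P(h) = √(h² + 2*h)/4 (P(h) = √(h + (h*h + h))/4 = √(h + (h² + h))/4 = √(h + (h + h²))/4 = √(h² + 2*h)/4)
b = 16 + √3 (b = √(6*(2 + 6))/4 - (-4)*4 = √(6*8)/4 - 1*(-16) = √48/4 + 16 = (4*√3)/4 + 16 = √3 + 16 = 16 + √3 ≈ 17.732)
b*(48 + H(7, 0 - 3)) = (16 + √3)*(48 + (7 + (0 - 3))) = (16 + √3)*(48 + (7 - 3)) = (16 + √3)*(48 + 4) = (16 + √3)*52 = 832 + 52*√3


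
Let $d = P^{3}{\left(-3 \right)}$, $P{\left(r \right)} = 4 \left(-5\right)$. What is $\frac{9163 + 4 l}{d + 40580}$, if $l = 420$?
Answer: $\frac{10843}{32580} \approx 0.33281$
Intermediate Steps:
$P{\left(r \right)} = -20$
$d = -8000$ ($d = \left(-20\right)^{3} = -8000$)
$\frac{9163 + 4 l}{d + 40580} = \frac{9163 + 4 \cdot 420}{-8000 + 40580} = \frac{9163 + 1680}{32580} = 10843 \cdot \frac{1}{32580} = \frac{10843}{32580}$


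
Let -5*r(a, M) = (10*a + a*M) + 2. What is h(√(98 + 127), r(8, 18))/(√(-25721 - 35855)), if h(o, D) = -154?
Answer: 77*I*√15394/15394 ≈ 0.6206*I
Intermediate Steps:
r(a, M) = -⅖ - 2*a - M*a/5 (r(a, M) = -((10*a + a*M) + 2)/5 = -((10*a + M*a) + 2)/5 = -(2 + 10*a + M*a)/5 = -⅖ - 2*a - M*a/5)
h(√(98 + 127), r(8, 18))/(√(-25721 - 35855)) = -154/√(-25721 - 35855) = -154*(-I*√15394/30788) = -(-77)*I*√15394/15394 = 77*I*√15394/15394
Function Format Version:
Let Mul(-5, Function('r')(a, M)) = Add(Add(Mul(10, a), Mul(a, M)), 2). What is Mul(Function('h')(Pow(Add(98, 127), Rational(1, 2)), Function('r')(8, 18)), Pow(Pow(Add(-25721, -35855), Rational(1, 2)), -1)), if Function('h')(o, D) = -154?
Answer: Mul(Rational(77, 15394), I, Pow(15394, Rational(1, 2))) ≈ Mul(0.62060, I)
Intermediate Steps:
Function('r')(a, M) = Add(Rational(-2, 5), Mul(-2, a), Mul(Rational(-1, 5), M, a)) (Function('r')(a, M) = Mul(Rational(-1, 5), Add(Add(Mul(10, a), Mul(a, M)), 2)) = Mul(Rational(-1, 5), Add(Add(Mul(10, a), Mul(M, a)), 2)) = Mul(Rational(-1, 5), Add(2, Mul(10, a), Mul(M, a))) = Add(Rational(-2, 5), Mul(-2, a), Mul(Rational(-1, 5), M, a)))
Mul(Function('h')(Pow(Add(98, 127), Rational(1, 2)), Function('r')(8, 18)), Pow(Pow(Add(-25721, -35855), Rational(1, 2)), -1)) = Mul(-154, Pow(Pow(Add(-25721, -35855), Rational(1, 2)), -1)) = Mul(-154, Pow(Pow(-61576, Rational(1, 2)), -1)) = Mul(-154, Pow(Mul(2, I, Pow(15394, Rational(1, 2))), -1)) = Mul(-154, Mul(Rational(-1, 30788), I, Pow(15394, Rational(1, 2)))) = Mul(Rational(77, 15394), I, Pow(15394, Rational(1, 2)))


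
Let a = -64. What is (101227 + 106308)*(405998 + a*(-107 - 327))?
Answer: 90023287090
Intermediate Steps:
(101227 + 106308)*(405998 + a*(-107 - 327)) = (101227 + 106308)*(405998 - 64*(-107 - 327)) = 207535*(405998 - 64*(-434)) = 207535*(405998 + 27776) = 207535*433774 = 90023287090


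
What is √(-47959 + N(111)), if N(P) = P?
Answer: 2*I*√11962 ≈ 218.74*I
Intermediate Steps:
√(-47959 + N(111)) = √(-47959 + 111) = √(-47848) = 2*I*√11962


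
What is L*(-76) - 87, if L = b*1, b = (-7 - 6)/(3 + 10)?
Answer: -11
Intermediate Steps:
b = -1 (b = -13/13 = -13*1/13 = -1)
L = -1 (L = -1*1 = -1)
L*(-76) - 87 = -1*(-76) - 87 = 76 - 87 = -11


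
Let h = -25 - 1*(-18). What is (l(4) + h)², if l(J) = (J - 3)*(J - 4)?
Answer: 49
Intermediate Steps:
l(J) = (-4 + J)*(-3 + J) (l(J) = (-3 + J)*(-4 + J) = (-4 + J)*(-3 + J))
h = -7 (h = -25 + 18 = -7)
(l(4) + h)² = ((12 + 4² - 7*4) - 7)² = ((12 + 16 - 28) - 7)² = (0 - 7)² = (-7)² = 49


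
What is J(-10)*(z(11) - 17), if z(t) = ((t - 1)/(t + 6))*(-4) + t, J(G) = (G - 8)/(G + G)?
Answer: -639/85 ≈ -7.5176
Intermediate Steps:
J(G) = (-8 + G)/(2*G) (J(G) = (-8 + G)/((2*G)) = (-8 + G)*(1/(2*G)) = (-8 + G)/(2*G))
z(t) = t - 4*(-1 + t)/(6 + t) (z(t) = ((-1 + t)/(6 + t))*(-4) + t = -4*(-1 + t)/(6 + t) + t = t - 4*(-1 + t)/(6 + t))
J(-10)*(z(11) - 17) = ((1/2)*(-8 - 10)/(-10))*((4 + 11**2 + 2*11)/(6 + 11) - 17) = ((1/2)*(-1/10)*(-18))*((4 + 121 + 22)/17 - 17) = 9*((1/17)*147 - 17)/10 = 9*(147/17 - 17)/10 = (9/10)*(-142/17) = -639/85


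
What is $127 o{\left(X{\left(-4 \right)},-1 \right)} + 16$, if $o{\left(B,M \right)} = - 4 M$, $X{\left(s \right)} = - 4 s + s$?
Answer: $524$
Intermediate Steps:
$X{\left(s \right)} = - 3 s$
$127 o{\left(X{\left(-4 \right)},-1 \right)} + 16 = 127 \left(\left(-4\right) \left(-1\right)\right) + 16 = 127 \cdot 4 + 16 = 508 + 16 = 524$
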